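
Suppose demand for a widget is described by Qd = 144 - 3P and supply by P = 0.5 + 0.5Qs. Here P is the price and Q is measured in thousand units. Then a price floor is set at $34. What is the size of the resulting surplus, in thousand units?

25

Rearranging supply gives Qs = 2P - 1. Equilibrium: 144 - 3P = 2P - 1, so 145 = 5P and P* = 29, Q* = 57.
The floor of 34 is above the equilibrium price 29, so it binds.
At P = 34: Qd = 144 - 3·34 = 42 and Qs = 2·34 - 1 = 67.
Surplus = Qs - Qd = 67 - 42 = 25.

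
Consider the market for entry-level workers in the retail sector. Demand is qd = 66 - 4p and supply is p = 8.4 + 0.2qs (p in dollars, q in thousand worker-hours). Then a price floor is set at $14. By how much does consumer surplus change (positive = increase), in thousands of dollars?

-28

Rearranging supply gives qs = 5p - 42. Without the control the market clears where 66 - 4p = 5p - 42, i.e. p* = 12 and q* = 18.
Because the floor (14) lies above the market-clearing price, it is binding.
At p = 14: qd = 66 - 4·14 = 10 and qs = 5·14 - 42 = 28.
Consumer surplus without the control is ½ · (16.5 - 12) · 18 = 40.5.
With the floor, consumers buy 10 units at 14, so CS = ½ · (16.5 - 14) · 10 = 12.5.
Change in consumer surplus = 12.5 - 40.5 = -28.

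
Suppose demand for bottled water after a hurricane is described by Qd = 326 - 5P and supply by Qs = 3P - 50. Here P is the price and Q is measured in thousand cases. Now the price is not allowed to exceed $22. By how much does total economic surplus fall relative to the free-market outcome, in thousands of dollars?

1500

Without the control the market clears where 326 - 5P = 3P - 50, i.e. P* = 47 and Q* = 91.
The ceiling of 22 is below the equilibrium price 47, so it binds.
At P = 22: Qd = 326 - 5·22 = 216 and Qs = 3·22 - 50 = 16.
Quantity traded falls to 16. At Q = 16 the demand price is (326 - 16)/5 = 62 and the supply price is (50 + 16)/3 = 22.
Deadweight loss = ½ · (62 - 22) · (91 - 16) = ½ · 40 · 75 = 1500.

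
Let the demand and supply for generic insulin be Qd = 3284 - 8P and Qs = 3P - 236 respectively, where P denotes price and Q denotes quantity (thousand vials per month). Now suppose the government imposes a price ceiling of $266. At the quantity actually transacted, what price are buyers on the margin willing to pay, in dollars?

Equilibrium: 3284 - 8P = 3P - 236, so 3520 = 11P and P* = 320, Q* = 724.
The ceiling of 266 is below the equilibrium price 320, so it binds.
At P = 266: Qd = 3284 - 8·266 = 1156 and Qs = 3·266 - 236 = 562.
Only 562 units reach the market. On the demand curve, the marginal buyer's willingness to pay at Q = 562 is (3284 - 562)/8 = 340.25.

340.25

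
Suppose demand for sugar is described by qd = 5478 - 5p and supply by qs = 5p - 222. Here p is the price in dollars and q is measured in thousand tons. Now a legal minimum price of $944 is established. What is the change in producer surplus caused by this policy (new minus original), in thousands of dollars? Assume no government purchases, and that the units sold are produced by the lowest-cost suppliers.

Equilibrium: 5478 - 5p = 5p - 222, so 5700 = 10p and p* = 570, q* = 2628.
The floor of 944 is above the equilibrium price 570, so it binds.
At p = 944: qd = 5478 - 5·944 = 758 and qs = 5·944 - 222 = 4498.
Producer surplus without the control is ½ · (570 - 44.4) · 2628 = 690638.4.
With the floor, 758 units are sold at 944. The supply price at q = 758 is 196, so PS = ½ · [(944 - 44.4) + (944 - 196)] · 758 = 624440.4.
Change in producer surplus = 624440.4 - 690638.4 = -66198.

-66198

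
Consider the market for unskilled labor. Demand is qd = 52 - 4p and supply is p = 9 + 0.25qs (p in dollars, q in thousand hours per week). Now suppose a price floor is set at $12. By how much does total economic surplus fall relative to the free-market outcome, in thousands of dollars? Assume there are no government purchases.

Rearranging supply gives qs = 4p - 36. In a free market, 52 - 4p = 4p - 36 gives the equilibrium p* = 11, q* = 8.
Since 12 > 11, the floor is binding.
At p = 12: qd = 52 - 4·12 = 4 and qs = 4·12 - 36 = 12.
Quantity traded falls to 4. At q = 4 the demand price is (52 - 4)/4 = 12 and the supply price is (36 + 4)/4 = 10.
Deadweight loss = ½ · (12 - 10) · (8 - 4) = ½ · 2 · 4 = 4.

4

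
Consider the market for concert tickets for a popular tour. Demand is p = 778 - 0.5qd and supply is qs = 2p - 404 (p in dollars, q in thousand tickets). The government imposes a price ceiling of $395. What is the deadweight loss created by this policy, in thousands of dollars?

Rearranging demand gives qd = 1556 - 2p. Without the control the market clears where 1556 - 2p = 2p - 404, i.e. p* = 490 and q* = 576.
The ceiling of 395 is below the equilibrium price 490, so it binds.
At p = 395: qd = 1556 - 2·395 = 766 and qs = 2·395 - 404 = 386.
Quantity traded falls to 386. At q = 386 the demand price is (1556 - 386)/2 = 585 and the supply price is (404 + 386)/2 = 395.
Deadweight loss = ½ · (585 - 395) · (576 - 386) = ½ · 190 · 190 = 18050.

18050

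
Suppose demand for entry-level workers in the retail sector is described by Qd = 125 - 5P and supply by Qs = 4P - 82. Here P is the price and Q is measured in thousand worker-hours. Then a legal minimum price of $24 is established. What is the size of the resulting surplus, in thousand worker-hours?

Setting quantity demanded equal to quantity supplied, 125 - 5P = 4P - 82, gives P* = 23 and Q* = 10.
Since 24 > 23, the floor is binding.
At P = 24: Qd = 125 - 5·24 = 5 and Qs = 4·24 - 82 = 14.
Surplus = Qs - Qd = 14 - 5 = 9.

9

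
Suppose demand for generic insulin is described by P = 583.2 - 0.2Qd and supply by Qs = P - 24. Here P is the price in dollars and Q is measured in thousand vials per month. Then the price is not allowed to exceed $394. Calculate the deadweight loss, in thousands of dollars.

Rearranging demand gives Qd = 2916 - 5P. Without the control the market clears where 2916 - 5P = P - 24, i.e. P* = 490 and Q* = 466.
Since 394 < 490, the ceiling is binding.
At P = 394: Qd = 2916 - 5·394 = 946 and Qs = 394 - 24 = 370.
Quantity traded falls to 370. At Q = 370 the demand price is (2916 - 370)/5 = 509.2 and the supply price is 24 + 370 = 394.
Deadweight loss = ½ · (509.2 - 394) · (466 - 370) = ½ · 115.2 · 96 = 5529.6.

5529.6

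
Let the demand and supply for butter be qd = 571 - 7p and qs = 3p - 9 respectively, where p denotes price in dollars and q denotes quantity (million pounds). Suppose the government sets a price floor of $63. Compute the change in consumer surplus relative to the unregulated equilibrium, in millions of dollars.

-737.5

Without the control the market clears where 571 - 7p = 3p - 9, i.e. p* = 58 and q* = 165.
Since 63 > 58, the floor is binding.
At p = 63: qd = 571 - 7·63 = 130 and qs = 3·63 - 9 = 180.
Consumer surplus without the control is ½ · (571/7 - 58) · 165 = 27225/14.
With the floor, consumers buy 130 units at 63, so CS = ½ · (571/7 - 63) · 130 = 8450/7.
Change in consumer surplus = 8450/7 - 27225/14 = -737.5.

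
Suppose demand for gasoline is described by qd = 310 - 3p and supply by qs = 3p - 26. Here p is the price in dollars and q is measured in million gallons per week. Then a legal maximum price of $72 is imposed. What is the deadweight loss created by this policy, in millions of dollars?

Equilibrium: 310 - 3p = 3p - 26, so 336 = 6p and p* = 56, q* = 142.
The ceiling of 72 is above the equilibrium price 56, so it is not binding; the market clears at p* = 56, q* = 142.
Since the control does not bind, no trades are prevented and deadweight loss is zero.

0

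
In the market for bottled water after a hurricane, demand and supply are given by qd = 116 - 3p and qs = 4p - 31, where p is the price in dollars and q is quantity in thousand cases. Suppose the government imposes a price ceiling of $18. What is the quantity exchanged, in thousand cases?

Without the control the market clears where 116 - 3p = 4p - 31, i.e. p* = 21 and q* = 53.
Since 18 < 21, the ceiling is binding.
At p = 18: qd = 116 - 3·18 = 62 and qs = 4·18 - 31 = 41.
The quantity actually transacted is the short side, supply: 41.

41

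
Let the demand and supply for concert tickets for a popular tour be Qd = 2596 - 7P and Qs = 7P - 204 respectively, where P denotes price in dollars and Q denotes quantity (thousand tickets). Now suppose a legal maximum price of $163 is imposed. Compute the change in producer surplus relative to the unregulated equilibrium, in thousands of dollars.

-39460.5

Equilibrium: 2596 - 7P = 7P - 204, so 2800 = 14P and P* = 200, Q* = 1196.
Because the ceiling (163) lies below the market-clearing price, it is binding.
At P = 163: Qd = 2596 - 7·163 = 1455 and Qs = 7·163 - 204 = 937.
Producer surplus without the control is ½ · (200 - 204/7) · 1196 = 715208/7.
With the ceiling, producers sell 937 units at 163, so PS = ½ · (163 - 204/7) · 937 = 877969/14.
Change in producer surplus = 877969/14 - 715208/7 = -39460.5.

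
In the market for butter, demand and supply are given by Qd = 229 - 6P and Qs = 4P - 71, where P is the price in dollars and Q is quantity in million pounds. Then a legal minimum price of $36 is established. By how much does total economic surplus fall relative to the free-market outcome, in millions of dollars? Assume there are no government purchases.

Equilibrium: 229 - 6P = 4P - 71, so 300 = 10P and P* = 30, Q* = 49.
The floor of 36 is above the equilibrium price 30, so it binds.
At P = 36: Qd = 229 - 6·36 = 13 and Qs = 4·36 - 71 = 73.
Quantity traded falls to 13. At Q = 13 the demand price is (229 - 13)/6 = 36 and the supply price is (71 + 13)/4 = 21.
Deadweight loss = ½ · (36 - 21) · (49 - 13) = ½ · 15 · 36 = 270.

270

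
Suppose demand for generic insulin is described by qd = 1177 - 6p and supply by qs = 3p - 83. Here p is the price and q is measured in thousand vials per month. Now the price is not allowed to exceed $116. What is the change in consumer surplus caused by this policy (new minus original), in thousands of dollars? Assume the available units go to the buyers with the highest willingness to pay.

Without the control the market clears where 1177 - 6p = 3p - 83, i.e. p* = 140 and q* = 337.
Because the ceiling (116) lies below the market-clearing price, it is binding.
At p = 116: qd = 1177 - 6·116 = 481 and qs = 3·116 - 83 = 265.
Consumer surplus without the control is ½ · (1177/6 - 140) · 337 = 113569/12.
With the ceiling, 265 units are sold at 116 (assume they go to the highest-value buyers). The demand price at q = 265 is 152, so CS = ½ · [(1177/6 - 116) + (152 - 116)] · 265 = 184705/12.
Change in consumer surplus = 184705/12 - 113569/12 = 5928.

5928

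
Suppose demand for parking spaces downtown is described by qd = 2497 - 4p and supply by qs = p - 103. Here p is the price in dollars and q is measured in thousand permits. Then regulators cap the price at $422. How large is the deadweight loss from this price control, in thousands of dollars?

6002.5

Equilibrium: 2497 - 4p = p - 103, so 2600 = 5p and p* = 520, q* = 417.
Because the ceiling (422) lies below the market-clearing price, it is binding.
At p = 422: qd = 2497 - 4·422 = 809 and qs = 422 - 103 = 319.
Quantity traded falls to 319. At q = 319 the demand price is (2497 - 319)/4 = 544.5 and the supply price is 103 + 319 = 422.
Deadweight loss = ½ · (544.5 - 422) · (417 - 319) = ½ · 122.5 · 98 = 6002.5.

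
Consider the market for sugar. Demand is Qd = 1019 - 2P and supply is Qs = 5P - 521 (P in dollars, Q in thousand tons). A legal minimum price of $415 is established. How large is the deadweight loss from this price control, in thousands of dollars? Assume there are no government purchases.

53235

In a free market, 1019 - 2P = 5P - 521 gives the equilibrium P* = 220, Q* = 579.
Because the floor (415) lies above the market-clearing price, it is binding.
At P = 415: Qd = 1019 - 2·415 = 189 and Qs = 5·415 - 521 = 1554.
Quantity traded falls to 189. At Q = 189 the demand price is (1019 - 189)/2 = 415 and the supply price is (521 + 189)/5 = 142.
Deadweight loss = ½ · (415 - 142) · (579 - 189) = ½ · 273 · 390 = 53235.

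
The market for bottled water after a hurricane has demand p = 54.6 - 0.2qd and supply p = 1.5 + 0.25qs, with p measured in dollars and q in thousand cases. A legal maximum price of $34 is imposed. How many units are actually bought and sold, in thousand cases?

Rearranging demand gives qd = 273 - 5p; rearranging supply gives qs = 4p - 6. Equilibrium: 273 - 5p = 4p - 6, so 279 = 9p and p* = 31, q* = 118.
The ceiling of 34 is above the equilibrium price 31, so it is not binding; the market clears at p* = 31, q* = 118.

118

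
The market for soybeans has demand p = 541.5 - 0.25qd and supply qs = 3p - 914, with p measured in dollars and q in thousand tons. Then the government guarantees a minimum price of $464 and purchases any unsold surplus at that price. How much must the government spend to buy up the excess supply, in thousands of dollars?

77952

Rearranging demand gives qd = 2166 - 4p. Equilibrium: 2166 - 4p = 3p - 914, so 3080 = 7p and p* = 440, q* = 406.
Because the floor (464) lies above the market-clearing price, it is binding.
At p = 464: qd = 2166 - 4·464 = 310 and qs = 3·464 - 914 = 478.
Surplus = qs - qd = 168.
Government expenditure = surplus × support price = 168 × 464 = 77952.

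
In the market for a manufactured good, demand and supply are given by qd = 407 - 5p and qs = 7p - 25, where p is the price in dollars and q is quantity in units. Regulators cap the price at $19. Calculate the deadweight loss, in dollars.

Without the control the market clears where 407 - 5p = 7p - 25, i.e. p* = 36 and q* = 227.
Because the ceiling (19) lies below the market-clearing price, it is binding.
At p = 19: qd = 407 - 5·19 = 312 and qs = 7·19 - 25 = 108.
Quantity traded falls to 108. At q = 108 the demand price is (407 - 108)/5 = 59.8 and the supply price is (25 + 108)/7 = 19.
Deadweight loss = ½ · (59.8 - 19) · (227 - 108) = ½ · 40.8 · 119 = 2427.6.

2427.6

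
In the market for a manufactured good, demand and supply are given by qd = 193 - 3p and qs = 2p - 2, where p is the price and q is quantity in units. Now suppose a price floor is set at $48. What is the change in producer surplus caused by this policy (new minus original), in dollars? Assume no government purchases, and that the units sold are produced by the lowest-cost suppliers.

Equilibrium: 193 - 3p = 2p - 2, so 195 = 5p and p* = 39, q* = 76.
Since 48 > 39, the floor is binding.
At p = 48: qd = 193 - 3·48 = 49 and qs = 2·48 - 2 = 94.
Producer surplus without the control is ½ · (39 - 1) · 76 = 1444.
With the floor, 49 units are sold at 48. The supply price at q = 49 is 25.5, so PS = ½ · [(48 - 1) + (48 - 25.5)] · 49 = 1702.75.
Change in producer surplus = 1702.75 - 1444 = 258.75.

258.75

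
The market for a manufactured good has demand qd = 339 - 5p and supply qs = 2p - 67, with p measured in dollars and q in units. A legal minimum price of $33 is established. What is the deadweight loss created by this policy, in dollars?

In a free market, 339 - 5p = 2p - 67 gives the equilibrium p* = 58, q* = 49.
Since 33 is below p* = 58, the floor does not bind and the free-market outcome prevails.
Since the control does not bind, no trades are prevented and deadweight loss is zero.

0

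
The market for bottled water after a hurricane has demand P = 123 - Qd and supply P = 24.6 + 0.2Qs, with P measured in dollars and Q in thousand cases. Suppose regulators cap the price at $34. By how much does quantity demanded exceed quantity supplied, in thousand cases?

42

Rearranging demand gives Qd = 123 - P; rearranging supply gives Qs = 5P - 123. Setting quantity demanded equal to quantity supplied, 123 - P = 5P - 123, gives P* = 41 and Q* = 82.
Because the ceiling (34) lies below the market-clearing price, it is binding.
At P = 34: Qd = 123 - 34 = 89 and Qs = 5·34 - 123 = 47.
Shortage = Qd - Qs = 89 - 47 = 42.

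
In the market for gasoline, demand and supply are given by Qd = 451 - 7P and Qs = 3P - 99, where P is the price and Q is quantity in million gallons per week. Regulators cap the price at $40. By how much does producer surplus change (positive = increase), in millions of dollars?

Without the control the market clears where 451 - 7P = 3P - 99, i.e. P* = 55 and Q* = 66.
Since 40 < 55, the ceiling is binding.
At P = 40: Qd = 451 - 7·40 = 171 and Qs = 3·40 - 99 = 21.
Producer surplus without the control is ½ · (55 - 33) · 66 = 726.
With the ceiling, producers sell 21 units at 40, so PS = ½ · (40 - 33) · 21 = 73.5.
Change in producer surplus = 73.5 - 726 = -652.5.

-652.5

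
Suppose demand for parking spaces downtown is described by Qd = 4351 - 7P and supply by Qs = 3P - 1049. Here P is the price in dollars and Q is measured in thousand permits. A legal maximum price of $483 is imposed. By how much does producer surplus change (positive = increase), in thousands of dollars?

Equilibrium: 4351 - 7P = 3P - 1049, so 5400 = 10P and P* = 540, Q* = 571.
The ceiling of 483 is below the equilibrium price 540, so it binds.
At P = 483: Qd = 4351 - 7·483 = 970 and Qs = 3·483 - 1049 = 400.
Producer surplus without the control is ½ · (540 - 1049/3) · 571 = 326041/6.
With the ceiling, producers sell 400 units at 483, so PS = ½ · (483 - 1049/3) · 400 = 80000/3.
Change in producer surplus = 80000/3 - 326041/6 = -27673.5.

-27673.5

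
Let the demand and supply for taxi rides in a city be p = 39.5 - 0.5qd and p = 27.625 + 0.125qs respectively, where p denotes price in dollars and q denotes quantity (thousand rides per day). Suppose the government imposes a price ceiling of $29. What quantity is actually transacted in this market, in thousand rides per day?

11

Rearranging demand gives qd = 79 - 2p; rearranging supply gives qs = 8p - 221. Equilibrium: 79 - 2p = 8p - 221, so 300 = 10p and p* = 30, q* = 19.
The ceiling of 29 is below the equilibrium price 30, so it binds.
At p = 29: qd = 79 - 2·29 = 21 and qs = 8·29 - 221 = 11.
The quantity actually transacted is the short side, supply: 11.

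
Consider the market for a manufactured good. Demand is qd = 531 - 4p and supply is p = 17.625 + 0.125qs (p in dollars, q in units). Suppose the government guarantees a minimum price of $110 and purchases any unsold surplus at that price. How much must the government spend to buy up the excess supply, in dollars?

71280

Rearranging supply gives qs = 8p - 141. Equilibrium: 531 - 4p = 8p - 141, so 672 = 12p and p* = 56, q* = 307.
Because the floor (110) lies above the market-clearing price, it is binding.
At p = 110: qd = 531 - 4·110 = 91 and qs = 8·110 - 141 = 739.
Surplus = qs - qd = 648.
Government expenditure = surplus × support price = 648 × 110 = 71280.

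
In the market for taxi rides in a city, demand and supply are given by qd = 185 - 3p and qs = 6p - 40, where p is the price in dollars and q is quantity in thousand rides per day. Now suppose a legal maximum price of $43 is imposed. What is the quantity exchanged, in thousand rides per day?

110

Setting quantity demanded equal to quantity supplied, 185 - 3p = 6p - 40, gives p* = 25 and q* = 110.
Since 43 is above p* = 25, the ceiling does not bind and the free-market outcome prevails.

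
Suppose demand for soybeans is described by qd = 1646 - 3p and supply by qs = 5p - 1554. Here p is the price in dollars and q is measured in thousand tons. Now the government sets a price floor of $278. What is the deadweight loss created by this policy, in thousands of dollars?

In a free market, 1646 - 3p = 5p - 1554 gives the equilibrium p* = 400, q* = 446.
Since 278 is below p* = 400, the floor does not bind and the free-market outcome prevails.
Since the control does not bind, no trades are prevented and deadweight loss is zero.

0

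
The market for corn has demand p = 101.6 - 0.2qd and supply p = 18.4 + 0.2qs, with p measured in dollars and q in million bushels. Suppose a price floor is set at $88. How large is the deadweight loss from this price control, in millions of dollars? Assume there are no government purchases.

3920

Rearranging demand gives qd = 508 - 5p; rearranging supply gives qs = 5p - 92. Setting quantity demanded equal to quantity supplied, 508 - 5p = 5p - 92, gives p* = 60 and q* = 208.
Because the floor (88) lies above the market-clearing price, it is binding.
At p = 88: qd = 508 - 5·88 = 68 and qs = 5·88 - 92 = 348.
Quantity traded falls to 68. At q = 68 the demand price is (508 - 68)/5 = 88 and the supply price is (92 + 68)/5 = 32.
Deadweight loss = ½ · (88 - 32) · (208 - 68) = ½ · 56 · 140 = 3920.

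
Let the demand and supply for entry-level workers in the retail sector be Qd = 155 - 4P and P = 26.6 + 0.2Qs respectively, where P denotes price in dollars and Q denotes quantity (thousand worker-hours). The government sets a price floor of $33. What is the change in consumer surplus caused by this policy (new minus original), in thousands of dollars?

-25

Rearranging supply gives Qs = 5P - 133. Setting quantity demanded equal to quantity supplied, 155 - 4P = 5P - 133, gives P* = 32 and Q* = 27.
Since 33 > 32, the floor is binding.
At P = 33: Qd = 155 - 4·33 = 23 and Qs = 5·33 - 133 = 32.
Consumer surplus without the control is ½ · (38.75 - 32) · 27 = 91.125.
With the floor, consumers buy 23 units at 33, so CS = ½ · (38.75 - 33) · 23 = 66.125.
Change in consumer surplus = 66.125 - 91.125 = -25.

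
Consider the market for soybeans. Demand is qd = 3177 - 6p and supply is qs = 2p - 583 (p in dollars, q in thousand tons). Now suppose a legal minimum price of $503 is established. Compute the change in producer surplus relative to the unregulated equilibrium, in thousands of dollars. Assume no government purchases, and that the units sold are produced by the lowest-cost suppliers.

Setting quantity demanded equal to quantity supplied, 3177 - 6p = 2p - 583, gives p* = 470 and q* = 357.
Because the floor (503) lies above the market-clearing price, it is binding.
At p = 503: qd = 3177 - 6·503 = 159 and qs = 2·503 - 583 = 423.
Producer surplus without the control is ½ · (470 - 291.5) · 357 = 31862.25.
With the floor, 159 units are sold at 503. The supply price at q = 159 is 371, so PS = ½ · [(503 - 291.5) + (503 - 371)] · 159 = 27308.25.
Change in producer surplus = 27308.25 - 31862.25 = -4554.

-4554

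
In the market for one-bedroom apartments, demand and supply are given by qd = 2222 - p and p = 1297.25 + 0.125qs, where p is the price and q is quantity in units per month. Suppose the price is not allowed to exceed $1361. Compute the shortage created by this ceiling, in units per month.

351

Rearranging supply gives qs = 8p - 10378. In a free market, 2222 - p = 8p - 10378 gives the equilibrium p* = 1400, q* = 822.
Since 1361 < 1400, the ceiling is binding.
At p = 1361: qd = 2222 - 1361 = 861 and qs = 8·1361 - 10378 = 510.
Shortage = qd - qs = 861 - 510 = 351.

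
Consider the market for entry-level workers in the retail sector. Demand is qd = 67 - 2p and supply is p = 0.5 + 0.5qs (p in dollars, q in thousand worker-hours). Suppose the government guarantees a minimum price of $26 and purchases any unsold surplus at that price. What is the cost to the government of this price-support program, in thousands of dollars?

Rearranging supply gives qs = 2p - 1. Setting quantity demanded equal to quantity supplied, 67 - 2p = 2p - 1, gives p* = 17 and q* = 33.
Since 26 > 17, the floor is binding.
At p = 26: qd = 67 - 2·26 = 15 and qs = 2·26 - 1 = 51.
Surplus = qs - qd = 36.
Government expenditure = surplus × support price = 36 × 26 = 936.

936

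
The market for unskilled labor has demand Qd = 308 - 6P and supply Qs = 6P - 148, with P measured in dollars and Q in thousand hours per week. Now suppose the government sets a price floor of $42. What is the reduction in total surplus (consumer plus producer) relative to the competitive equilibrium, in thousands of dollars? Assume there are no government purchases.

96

Without the control the market clears where 308 - 6P = 6P - 148, i.e. P* = 38 and Q* = 80.
Since 42 > 38, the floor is binding.
At P = 42: Qd = 308 - 6·42 = 56 and Qs = 6·42 - 148 = 104.
Quantity traded falls to 56. At Q = 56 the demand price is (308 - 56)/6 = 42 and the supply price is (148 + 56)/6 = 34.
Deadweight loss = ½ · (42 - 34) · (80 - 56) = ½ · 8 · 24 = 96.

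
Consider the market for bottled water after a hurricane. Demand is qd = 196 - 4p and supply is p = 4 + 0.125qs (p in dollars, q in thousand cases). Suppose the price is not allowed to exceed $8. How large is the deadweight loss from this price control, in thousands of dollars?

Rearranging supply gives qs = 8p - 32. Without the control the market clears where 196 - 4p = 8p - 32, i.e. p* = 19 and q* = 120.
Since 8 < 19, the ceiling is binding.
At p = 8: qd = 196 - 4·8 = 164 and qs = 8·8 - 32 = 32.
Quantity traded falls to 32. At q = 32 the demand price is (196 - 32)/4 = 41 and the supply price is (32 + 32)/8 = 8.
Deadweight loss = ½ · (41 - 8) · (120 - 32) = ½ · 33 · 88 = 1452.

1452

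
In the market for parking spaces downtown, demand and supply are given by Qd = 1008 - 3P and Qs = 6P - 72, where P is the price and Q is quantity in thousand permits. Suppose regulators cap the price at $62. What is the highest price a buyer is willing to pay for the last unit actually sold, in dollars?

236

Without the control the market clears where 1008 - 3P = 6P - 72, i.e. P* = 120 and Q* = 648.
The ceiling of 62 is below the equilibrium price 120, so it binds.
At P = 62: Qd = 1008 - 3·62 = 822 and Qs = 6·62 - 72 = 300.
Only 300 units reach the market. On the demand curve, the marginal buyer's willingness to pay at Q = 300 is (1008 - 300)/3 = 236.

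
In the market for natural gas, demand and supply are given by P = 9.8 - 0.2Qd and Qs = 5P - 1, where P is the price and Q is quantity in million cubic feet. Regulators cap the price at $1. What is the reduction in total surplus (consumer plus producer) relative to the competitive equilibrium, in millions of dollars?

Rearranging demand gives Qd = 49 - 5P. In a free market, 49 - 5P = 5P - 1 gives the equilibrium P* = 5, Q* = 24.
Since 1 < 5, the ceiling is binding.
At P = 1: Qd = 49 - 5·1 = 44 and Qs = 5·1 - 1 = 4.
Quantity traded falls to 4. At Q = 4 the demand price is (49 - 4)/5 = 9 and the supply price is (1 + 4)/5 = 1.
Deadweight loss = ½ · (9 - 1) · (24 - 4) = ½ · 8 · 20 = 80.

80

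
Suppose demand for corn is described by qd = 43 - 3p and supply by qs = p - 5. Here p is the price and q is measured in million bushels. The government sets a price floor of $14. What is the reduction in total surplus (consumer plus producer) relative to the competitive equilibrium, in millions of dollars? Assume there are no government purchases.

Without the control the market clears where 43 - 3p = p - 5, i.e. p* = 12 and q* = 7.
Because the floor (14) lies above the market-clearing price, it is binding.
At p = 14: qd = 43 - 3·14 = 1 and qs = 14 - 5 = 9.
Quantity traded falls to 1. At q = 1 the demand price is (43 - 1)/3 = 14 and the supply price is 5 + 1 = 6.
Deadweight loss = ½ · (14 - 6) · (7 - 1) = ½ · 8 · 6 = 24.

24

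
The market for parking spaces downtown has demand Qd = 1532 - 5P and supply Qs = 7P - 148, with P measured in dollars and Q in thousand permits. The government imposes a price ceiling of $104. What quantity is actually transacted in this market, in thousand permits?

Without the control the market clears where 1532 - 5P = 7P - 148, i.e. P* = 140 and Q* = 832.
The ceiling of 104 is below the equilibrium price 140, so it binds.
At P = 104: Qd = 1532 - 5·104 = 1012 and Qs = 7·104 - 148 = 580.
The quantity actually transacted is the short side, supply: 580.

580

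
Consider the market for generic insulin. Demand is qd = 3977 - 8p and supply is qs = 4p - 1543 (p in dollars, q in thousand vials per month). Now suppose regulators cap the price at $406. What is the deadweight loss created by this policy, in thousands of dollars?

8748

In a free market, 3977 - 8p = 4p - 1543 gives the equilibrium p* = 460, q* = 297.
The ceiling of 406 is below the equilibrium price 460, so it binds.
At p = 406: qd = 3977 - 8·406 = 729 and qs = 4·406 - 1543 = 81.
Quantity traded falls to 81. At q = 81 the demand price is (3977 - 81)/8 = 487 and the supply price is (1543 + 81)/4 = 406.
Deadweight loss = ½ · (487 - 406) · (297 - 81) = ½ · 81 · 216 = 8748.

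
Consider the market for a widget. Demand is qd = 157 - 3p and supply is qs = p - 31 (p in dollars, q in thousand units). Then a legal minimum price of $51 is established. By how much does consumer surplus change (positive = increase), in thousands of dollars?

-40

Setting quantity demanded equal to quantity supplied, 157 - 3p = p - 31, gives p* = 47 and q* = 16.
The floor of 51 is above the equilibrium price 47, so it binds.
At p = 51: qd = 157 - 3·51 = 4 and qs = 51 - 31 = 20.
Consumer surplus without the control is ½ · (157/3 - 47) · 16 = 128/3.
With the floor, consumers buy 4 units at 51, so CS = ½ · (157/3 - 51) · 4 = 8/3.
Change in consumer surplus = 8/3 - 128/3 = -40.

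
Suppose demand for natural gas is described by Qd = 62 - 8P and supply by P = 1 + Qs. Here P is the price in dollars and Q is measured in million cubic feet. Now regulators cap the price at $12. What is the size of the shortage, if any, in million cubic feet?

Rearranging supply gives Qs = P - 1. Equilibrium: 62 - 8P = P - 1, so 63 = 9P and P* = 7, Q* = 6.
Since 12 is above P* = 7, the ceiling does not bind and the free-market outcome prevails.
Since the control does not bind, there is no shortage.

0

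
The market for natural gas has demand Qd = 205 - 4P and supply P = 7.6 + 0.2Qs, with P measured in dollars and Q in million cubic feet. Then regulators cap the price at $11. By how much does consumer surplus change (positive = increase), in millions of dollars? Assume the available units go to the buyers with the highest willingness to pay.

-528

Rearranging supply gives Qs = 5P - 38. Setting quantity demanded equal to quantity supplied, 205 - 4P = 5P - 38, gives P* = 27 and Q* = 97.
Since 11 < 27, the ceiling is binding.
At P = 11: Qd = 205 - 4·11 = 161 and Qs = 5·11 - 38 = 17.
Consumer surplus without the control is ½ · (51.25 - 27) · 97 = 1176.125.
With the ceiling, 17 units are sold at 11 (assume they go to the highest-value buyers). The demand price at Q = 17 is 47, so CS = ½ · [(51.25 - 11) + (47 - 11)] · 17 = 648.125.
Change in consumer surplus = 648.125 - 1176.125 = -528.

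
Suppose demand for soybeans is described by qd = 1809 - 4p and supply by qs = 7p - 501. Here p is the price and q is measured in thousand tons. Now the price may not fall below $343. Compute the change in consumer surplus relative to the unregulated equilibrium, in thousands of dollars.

-93499

Equilibrium: 1809 - 4p = 7p - 501, so 2310 = 11p and p* = 210, q* = 969.
Because the floor (343) lies above the market-clearing price, it is binding.
At p = 343: qd = 1809 - 4·343 = 437 and qs = 7·343 - 501 = 1900.
Consumer surplus without the control is ½ · (452.25 - 210) · 969 = 117370.125.
With the floor, consumers buy 437 units at 343, so CS = ½ · (452.25 - 343) · 437 = 23871.125.
Change in consumer surplus = 23871.125 - 117370.125 = -93499.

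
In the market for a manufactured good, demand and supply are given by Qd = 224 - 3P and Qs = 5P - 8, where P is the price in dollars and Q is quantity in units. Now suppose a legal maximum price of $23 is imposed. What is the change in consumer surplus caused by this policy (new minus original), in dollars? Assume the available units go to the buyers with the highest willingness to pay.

492

Without the control the market clears where 224 - 3P = 5P - 8, i.e. P* = 29 and Q* = 137.
Because the ceiling (23) lies below the market-clearing price, it is binding.
At P = 23: Qd = 224 - 3·23 = 155 and Qs = 5·23 - 8 = 107.
Consumer surplus without the control is ½ · (224/3 - 29) · 137 = 18769/6.
With the ceiling, 107 units are sold at 23 (assume they go to the highest-value buyers). The demand price at Q = 107 is 39, so CS = ½ · [(224/3 - 23) + (39 - 23)] · 107 = 21721/6.
Change in consumer surplus = 21721/6 - 18769/6 = 492.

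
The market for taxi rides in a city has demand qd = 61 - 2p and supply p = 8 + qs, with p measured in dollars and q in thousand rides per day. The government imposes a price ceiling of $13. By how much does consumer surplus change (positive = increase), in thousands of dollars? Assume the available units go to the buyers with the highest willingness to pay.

25

Rearranging supply gives qs = p - 8. Without the control the market clears where 61 - 2p = p - 8, i.e. p* = 23 and q* = 15.
The ceiling of 13 is below the equilibrium price 23, so it binds.
At p = 13: qd = 61 - 2·13 = 35 and qs = 13 - 8 = 5.
Consumer surplus without the control is ½ · (30.5 - 23) · 15 = 56.25.
With the ceiling, 5 units are sold at 13 (assume they go to the highest-value buyers). The demand price at q = 5 is 28, so CS = ½ · [(30.5 - 13) + (28 - 13)] · 5 = 81.25.
Change in consumer surplus = 81.25 - 56.25 = 25.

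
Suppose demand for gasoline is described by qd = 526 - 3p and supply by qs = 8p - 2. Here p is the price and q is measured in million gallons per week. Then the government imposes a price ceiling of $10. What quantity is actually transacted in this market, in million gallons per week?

Setting quantity demanded equal to quantity supplied, 526 - 3p = 8p - 2, gives p* = 48 and q* = 382.
The ceiling of 10 is below the equilibrium price 48, so it binds.
At p = 10: qd = 526 - 3·10 = 496 and qs = 8·10 - 2 = 78.
The quantity actually transacted is the short side, supply: 78.

78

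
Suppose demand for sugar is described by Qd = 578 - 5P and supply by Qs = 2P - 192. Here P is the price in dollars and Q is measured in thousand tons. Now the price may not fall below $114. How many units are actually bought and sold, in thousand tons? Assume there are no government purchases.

Equilibrium: 578 - 5P = 2P - 192, so 770 = 7P and P* = 110, Q* = 28.
The floor of 114 is above the equilibrium price 110, so it binds.
At P = 114: Qd = 578 - 5·114 = 8 and Qs = 2·114 - 192 = 36.
The quantity actually transacted is the short side, demand: 8.

8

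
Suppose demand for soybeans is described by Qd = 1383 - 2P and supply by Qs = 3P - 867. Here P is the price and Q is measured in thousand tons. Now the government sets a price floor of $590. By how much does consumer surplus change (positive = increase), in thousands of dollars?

Setting quantity demanded equal to quantity supplied, 1383 - 2P = 3P - 867, gives P* = 450 and Q* = 483.
Because the floor (590) lies above the market-clearing price, it is binding.
At P = 590: Qd = 1383 - 2·590 = 203 and Qs = 3·590 - 867 = 903.
Consumer surplus without the control is ½ · (691.5 - 450) · 483 = 58322.25.
With the floor, consumers buy 203 units at 590, so CS = ½ · (691.5 - 590) · 203 = 10302.25.
Change in consumer surplus = 10302.25 - 58322.25 = -48020.

-48020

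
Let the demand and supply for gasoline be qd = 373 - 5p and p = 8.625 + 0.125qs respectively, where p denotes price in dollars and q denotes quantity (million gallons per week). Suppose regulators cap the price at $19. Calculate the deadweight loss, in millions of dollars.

2340

Rearranging supply gives qs = 8p - 69. Equilibrium: 373 - 5p = 8p - 69, so 442 = 13p and p* = 34, q* = 203.
Because the ceiling (19) lies below the market-clearing price, it is binding.
At p = 19: qd = 373 - 5·19 = 278 and qs = 8·19 - 69 = 83.
Quantity traded falls to 83. At q = 83 the demand price is (373 - 83)/5 = 58 and the supply price is (69 + 83)/8 = 19.
Deadweight loss = ½ · (58 - 19) · (203 - 83) = ½ · 39 · 120 = 2340.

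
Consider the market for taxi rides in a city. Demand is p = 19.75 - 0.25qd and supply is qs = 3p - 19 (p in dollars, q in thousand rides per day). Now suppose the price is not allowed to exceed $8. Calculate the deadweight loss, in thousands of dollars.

94.5

Rearranging demand gives qd = 79 - 4p. In a free market, 79 - 4p = 3p - 19 gives the equilibrium p* = 14, q* = 23.
Because the ceiling (8) lies below the market-clearing price, it is binding.
At p = 8: qd = 79 - 4·8 = 47 and qs = 3·8 - 19 = 5.
Quantity traded falls to 5. At q = 5 the demand price is (79 - 5)/4 = 18.5 and the supply price is (19 + 5)/3 = 8.
Deadweight loss = ½ · (18.5 - 8) · (23 - 5) = ½ · 10.5 · 18 = 94.5.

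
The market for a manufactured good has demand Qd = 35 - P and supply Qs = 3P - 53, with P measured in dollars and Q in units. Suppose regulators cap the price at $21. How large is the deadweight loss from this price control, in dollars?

6

In a free market, 35 - P = 3P - 53 gives the equilibrium P* = 22, Q* = 13.
Because the ceiling (21) lies below the market-clearing price, it is binding.
At P = 21: Qd = 35 - 21 = 14 and Qs = 3·21 - 53 = 10.
Quantity traded falls to 10. At Q = 10 the demand price is 35 - 10 = 25 and the supply price is (53 + 10)/3 = 21.
Deadweight loss = ½ · (25 - 21) · (13 - 10) = ½ · 4 · 3 = 6.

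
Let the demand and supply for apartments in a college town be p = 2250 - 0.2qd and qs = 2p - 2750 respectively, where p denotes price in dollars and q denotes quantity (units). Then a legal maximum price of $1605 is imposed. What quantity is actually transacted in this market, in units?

Rearranging demand gives qd = 11250 - 5p. Without the control the market clears where 11250 - 5p = 2p - 2750, i.e. p* = 2000 and q* = 1250.
Because the ceiling (1605) lies below the market-clearing price, it is binding.
At p = 1605: qd = 11250 - 5·1605 = 3225 and qs = 2·1605 - 2750 = 460.
The quantity actually transacted is the short side, supply: 460.

460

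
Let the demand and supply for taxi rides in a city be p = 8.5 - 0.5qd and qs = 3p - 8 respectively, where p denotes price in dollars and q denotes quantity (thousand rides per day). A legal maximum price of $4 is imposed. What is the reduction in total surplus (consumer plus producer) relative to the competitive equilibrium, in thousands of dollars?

Rearranging demand gives qd = 17 - 2p. Without the control the market clears where 17 - 2p = 3p - 8, i.e. p* = 5 and q* = 7.
Because the ceiling (4) lies below the market-clearing price, it is binding.
At p = 4: qd = 17 - 2·4 = 9 and qs = 3·4 - 8 = 4.
Quantity traded falls to 4. At q = 4 the demand price is (17 - 4)/2 = 6.5 and the supply price is (8 + 4)/3 = 4.
Deadweight loss = ½ · (6.5 - 4) · (7 - 4) = ½ · 2.5 · 3 = 3.75.

3.75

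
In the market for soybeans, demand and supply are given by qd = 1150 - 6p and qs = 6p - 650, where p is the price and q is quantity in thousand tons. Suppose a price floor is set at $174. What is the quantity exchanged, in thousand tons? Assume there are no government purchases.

106

Equilibrium: 1150 - 6p = 6p - 650, so 1800 = 12p and p* = 150, q* = 250.
Since 174 > 150, the floor is binding.
At p = 174: qd = 1150 - 6·174 = 106 and qs = 6·174 - 650 = 394.
The quantity actually transacted is the short side, demand: 106.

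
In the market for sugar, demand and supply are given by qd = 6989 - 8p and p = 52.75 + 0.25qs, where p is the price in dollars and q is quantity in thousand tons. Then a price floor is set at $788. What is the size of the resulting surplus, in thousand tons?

2256

Rearranging supply gives qs = 4p - 211. Equilibrium: 6989 - 8p = 4p - 211, so 7200 = 12p and p* = 600, q* = 2189.
Because the floor (788) lies above the market-clearing price, it is binding.
At p = 788: qd = 6989 - 8·788 = 685 and qs = 4·788 - 211 = 2941.
Surplus = qs - qd = 2941 - 685 = 2256.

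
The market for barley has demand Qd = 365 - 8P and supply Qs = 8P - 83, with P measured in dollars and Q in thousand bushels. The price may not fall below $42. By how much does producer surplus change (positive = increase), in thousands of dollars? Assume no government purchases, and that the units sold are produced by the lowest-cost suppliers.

-378

In a free market, 365 - 8P = 8P - 83 gives the equilibrium P* = 28, Q* = 141.
Because the floor (42) lies above the market-clearing price, it is binding.
At P = 42: Qd = 365 - 8·42 = 29 and Qs = 8·42 - 83 = 253.
Producer surplus without the control is ½ · (28 - 10.375) · 141 = 1242.5625.
With the floor, 29 units are sold at 42. The supply price at Q = 29 is 14, so PS = ½ · [(42 - 10.375) + (42 - 14)] · 29 = 864.5625.
Change in producer surplus = 864.5625 - 1242.5625 = -378.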